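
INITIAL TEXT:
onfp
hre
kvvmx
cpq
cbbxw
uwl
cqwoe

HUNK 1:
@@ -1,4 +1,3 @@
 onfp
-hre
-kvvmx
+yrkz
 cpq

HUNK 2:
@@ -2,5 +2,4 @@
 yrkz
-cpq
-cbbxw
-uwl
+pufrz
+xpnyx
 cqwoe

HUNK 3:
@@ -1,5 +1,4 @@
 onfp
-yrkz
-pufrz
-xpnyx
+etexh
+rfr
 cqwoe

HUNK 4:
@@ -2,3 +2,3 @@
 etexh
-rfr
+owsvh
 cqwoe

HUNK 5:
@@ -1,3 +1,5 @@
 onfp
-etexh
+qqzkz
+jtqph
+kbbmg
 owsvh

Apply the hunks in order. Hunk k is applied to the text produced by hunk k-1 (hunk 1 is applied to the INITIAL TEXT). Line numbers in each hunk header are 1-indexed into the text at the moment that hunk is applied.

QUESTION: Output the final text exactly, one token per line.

Answer: onfp
qqzkz
jtqph
kbbmg
owsvh
cqwoe

Derivation:
Hunk 1: at line 1 remove [hre,kvvmx] add [yrkz] -> 6 lines: onfp yrkz cpq cbbxw uwl cqwoe
Hunk 2: at line 2 remove [cpq,cbbxw,uwl] add [pufrz,xpnyx] -> 5 lines: onfp yrkz pufrz xpnyx cqwoe
Hunk 3: at line 1 remove [yrkz,pufrz,xpnyx] add [etexh,rfr] -> 4 lines: onfp etexh rfr cqwoe
Hunk 4: at line 2 remove [rfr] add [owsvh] -> 4 lines: onfp etexh owsvh cqwoe
Hunk 5: at line 1 remove [etexh] add [qqzkz,jtqph,kbbmg] -> 6 lines: onfp qqzkz jtqph kbbmg owsvh cqwoe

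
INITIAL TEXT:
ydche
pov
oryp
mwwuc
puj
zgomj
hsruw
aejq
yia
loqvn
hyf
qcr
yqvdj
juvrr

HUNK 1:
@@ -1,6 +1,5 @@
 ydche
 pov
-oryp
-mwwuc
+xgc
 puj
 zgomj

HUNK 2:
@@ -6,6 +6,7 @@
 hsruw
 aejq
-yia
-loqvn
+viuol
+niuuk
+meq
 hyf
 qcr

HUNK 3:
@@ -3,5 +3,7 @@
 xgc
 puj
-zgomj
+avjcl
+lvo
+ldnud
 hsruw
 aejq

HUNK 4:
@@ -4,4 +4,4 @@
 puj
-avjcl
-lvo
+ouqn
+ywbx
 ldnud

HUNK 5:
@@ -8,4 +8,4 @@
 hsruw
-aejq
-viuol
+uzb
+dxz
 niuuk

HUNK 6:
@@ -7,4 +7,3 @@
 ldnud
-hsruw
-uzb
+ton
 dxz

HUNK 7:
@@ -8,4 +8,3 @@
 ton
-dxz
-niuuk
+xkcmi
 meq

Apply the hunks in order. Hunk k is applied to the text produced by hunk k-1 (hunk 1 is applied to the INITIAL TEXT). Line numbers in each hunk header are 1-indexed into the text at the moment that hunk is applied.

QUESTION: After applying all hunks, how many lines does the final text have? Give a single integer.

Hunk 1: at line 1 remove [oryp,mwwuc] add [xgc] -> 13 lines: ydche pov xgc puj zgomj hsruw aejq yia loqvn hyf qcr yqvdj juvrr
Hunk 2: at line 6 remove [yia,loqvn] add [viuol,niuuk,meq] -> 14 lines: ydche pov xgc puj zgomj hsruw aejq viuol niuuk meq hyf qcr yqvdj juvrr
Hunk 3: at line 3 remove [zgomj] add [avjcl,lvo,ldnud] -> 16 lines: ydche pov xgc puj avjcl lvo ldnud hsruw aejq viuol niuuk meq hyf qcr yqvdj juvrr
Hunk 4: at line 4 remove [avjcl,lvo] add [ouqn,ywbx] -> 16 lines: ydche pov xgc puj ouqn ywbx ldnud hsruw aejq viuol niuuk meq hyf qcr yqvdj juvrr
Hunk 5: at line 8 remove [aejq,viuol] add [uzb,dxz] -> 16 lines: ydche pov xgc puj ouqn ywbx ldnud hsruw uzb dxz niuuk meq hyf qcr yqvdj juvrr
Hunk 6: at line 7 remove [hsruw,uzb] add [ton] -> 15 lines: ydche pov xgc puj ouqn ywbx ldnud ton dxz niuuk meq hyf qcr yqvdj juvrr
Hunk 7: at line 8 remove [dxz,niuuk] add [xkcmi] -> 14 lines: ydche pov xgc puj ouqn ywbx ldnud ton xkcmi meq hyf qcr yqvdj juvrr
Final line count: 14

Answer: 14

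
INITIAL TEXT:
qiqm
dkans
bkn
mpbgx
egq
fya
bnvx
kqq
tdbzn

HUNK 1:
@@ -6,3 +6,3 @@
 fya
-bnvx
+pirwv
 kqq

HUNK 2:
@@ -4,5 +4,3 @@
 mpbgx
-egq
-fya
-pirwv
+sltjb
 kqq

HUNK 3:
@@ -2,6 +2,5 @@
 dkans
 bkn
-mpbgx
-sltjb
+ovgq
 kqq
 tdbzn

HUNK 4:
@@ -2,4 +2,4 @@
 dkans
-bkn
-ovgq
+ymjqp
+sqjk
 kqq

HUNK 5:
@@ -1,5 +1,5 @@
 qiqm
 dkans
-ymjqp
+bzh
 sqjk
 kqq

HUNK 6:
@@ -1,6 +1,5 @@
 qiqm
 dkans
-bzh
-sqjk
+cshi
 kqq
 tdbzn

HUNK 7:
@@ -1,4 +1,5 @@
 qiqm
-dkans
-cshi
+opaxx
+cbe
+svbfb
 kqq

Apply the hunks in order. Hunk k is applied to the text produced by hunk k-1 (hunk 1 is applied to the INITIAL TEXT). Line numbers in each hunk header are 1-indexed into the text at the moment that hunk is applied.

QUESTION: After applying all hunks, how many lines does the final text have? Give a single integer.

Answer: 6

Derivation:
Hunk 1: at line 6 remove [bnvx] add [pirwv] -> 9 lines: qiqm dkans bkn mpbgx egq fya pirwv kqq tdbzn
Hunk 2: at line 4 remove [egq,fya,pirwv] add [sltjb] -> 7 lines: qiqm dkans bkn mpbgx sltjb kqq tdbzn
Hunk 3: at line 2 remove [mpbgx,sltjb] add [ovgq] -> 6 lines: qiqm dkans bkn ovgq kqq tdbzn
Hunk 4: at line 2 remove [bkn,ovgq] add [ymjqp,sqjk] -> 6 lines: qiqm dkans ymjqp sqjk kqq tdbzn
Hunk 5: at line 1 remove [ymjqp] add [bzh] -> 6 lines: qiqm dkans bzh sqjk kqq tdbzn
Hunk 6: at line 1 remove [bzh,sqjk] add [cshi] -> 5 lines: qiqm dkans cshi kqq tdbzn
Hunk 7: at line 1 remove [dkans,cshi] add [opaxx,cbe,svbfb] -> 6 lines: qiqm opaxx cbe svbfb kqq tdbzn
Final line count: 6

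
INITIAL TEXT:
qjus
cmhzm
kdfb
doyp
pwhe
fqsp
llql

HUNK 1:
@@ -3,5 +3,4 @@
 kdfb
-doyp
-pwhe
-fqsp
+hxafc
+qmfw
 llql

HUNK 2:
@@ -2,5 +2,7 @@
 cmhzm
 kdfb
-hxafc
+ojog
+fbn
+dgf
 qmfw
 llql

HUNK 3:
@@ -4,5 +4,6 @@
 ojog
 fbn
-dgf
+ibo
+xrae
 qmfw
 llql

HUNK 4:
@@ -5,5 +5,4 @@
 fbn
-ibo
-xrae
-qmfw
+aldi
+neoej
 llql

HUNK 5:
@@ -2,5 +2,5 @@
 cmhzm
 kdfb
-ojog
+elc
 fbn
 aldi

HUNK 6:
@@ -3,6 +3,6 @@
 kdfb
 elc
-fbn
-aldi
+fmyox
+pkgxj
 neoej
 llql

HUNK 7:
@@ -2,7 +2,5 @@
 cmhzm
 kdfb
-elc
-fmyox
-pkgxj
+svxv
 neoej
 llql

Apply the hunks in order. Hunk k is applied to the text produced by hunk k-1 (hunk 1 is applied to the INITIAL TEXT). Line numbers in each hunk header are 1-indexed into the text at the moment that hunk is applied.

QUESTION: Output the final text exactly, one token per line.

Answer: qjus
cmhzm
kdfb
svxv
neoej
llql

Derivation:
Hunk 1: at line 3 remove [doyp,pwhe,fqsp] add [hxafc,qmfw] -> 6 lines: qjus cmhzm kdfb hxafc qmfw llql
Hunk 2: at line 2 remove [hxafc] add [ojog,fbn,dgf] -> 8 lines: qjus cmhzm kdfb ojog fbn dgf qmfw llql
Hunk 3: at line 4 remove [dgf] add [ibo,xrae] -> 9 lines: qjus cmhzm kdfb ojog fbn ibo xrae qmfw llql
Hunk 4: at line 5 remove [ibo,xrae,qmfw] add [aldi,neoej] -> 8 lines: qjus cmhzm kdfb ojog fbn aldi neoej llql
Hunk 5: at line 2 remove [ojog] add [elc] -> 8 lines: qjus cmhzm kdfb elc fbn aldi neoej llql
Hunk 6: at line 3 remove [fbn,aldi] add [fmyox,pkgxj] -> 8 lines: qjus cmhzm kdfb elc fmyox pkgxj neoej llql
Hunk 7: at line 2 remove [elc,fmyox,pkgxj] add [svxv] -> 6 lines: qjus cmhzm kdfb svxv neoej llql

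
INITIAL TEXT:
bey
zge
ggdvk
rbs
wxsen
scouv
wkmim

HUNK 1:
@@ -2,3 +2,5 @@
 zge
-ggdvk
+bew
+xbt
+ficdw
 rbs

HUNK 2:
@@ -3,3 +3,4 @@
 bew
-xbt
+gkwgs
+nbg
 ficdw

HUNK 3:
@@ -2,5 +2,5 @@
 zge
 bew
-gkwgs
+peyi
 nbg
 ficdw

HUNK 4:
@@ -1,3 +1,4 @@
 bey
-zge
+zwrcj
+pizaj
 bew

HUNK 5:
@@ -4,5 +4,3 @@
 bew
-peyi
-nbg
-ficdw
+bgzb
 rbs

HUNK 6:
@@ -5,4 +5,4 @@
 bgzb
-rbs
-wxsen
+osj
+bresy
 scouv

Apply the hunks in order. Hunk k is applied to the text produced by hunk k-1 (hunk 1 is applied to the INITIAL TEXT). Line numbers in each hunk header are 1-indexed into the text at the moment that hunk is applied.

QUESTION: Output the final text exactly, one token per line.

Answer: bey
zwrcj
pizaj
bew
bgzb
osj
bresy
scouv
wkmim

Derivation:
Hunk 1: at line 2 remove [ggdvk] add [bew,xbt,ficdw] -> 9 lines: bey zge bew xbt ficdw rbs wxsen scouv wkmim
Hunk 2: at line 3 remove [xbt] add [gkwgs,nbg] -> 10 lines: bey zge bew gkwgs nbg ficdw rbs wxsen scouv wkmim
Hunk 3: at line 2 remove [gkwgs] add [peyi] -> 10 lines: bey zge bew peyi nbg ficdw rbs wxsen scouv wkmim
Hunk 4: at line 1 remove [zge] add [zwrcj,pizaj] -> 11 lines: bey zwrcj pizaj bew peyi nbg ficdw rbs wxsen scouv wkmim
Hunk 5: at line 4 remove [peyi,nbg,ficdw] add [bgzb] -> 9 lines: bey zwrcj pizaj bew bgzb rbs wxsen scouv wkmim
Hunk 6: at line 5 remove [rbs,wxsen] add [osj,bresy] -> 9 lines: bey zwrcj pizaj bew bgzb osj bresy scouv wkmim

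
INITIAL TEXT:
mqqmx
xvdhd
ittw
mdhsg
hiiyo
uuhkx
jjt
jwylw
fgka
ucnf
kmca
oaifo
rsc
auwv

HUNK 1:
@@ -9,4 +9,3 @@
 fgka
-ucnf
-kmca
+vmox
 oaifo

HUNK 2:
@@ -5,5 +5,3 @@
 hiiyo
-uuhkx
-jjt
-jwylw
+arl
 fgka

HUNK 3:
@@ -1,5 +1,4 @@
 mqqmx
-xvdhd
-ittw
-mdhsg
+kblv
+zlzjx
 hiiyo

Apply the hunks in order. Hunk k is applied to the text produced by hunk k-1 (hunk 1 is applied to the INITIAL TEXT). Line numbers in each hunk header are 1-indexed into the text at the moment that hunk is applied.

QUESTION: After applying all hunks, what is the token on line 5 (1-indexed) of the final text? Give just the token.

Answer: arl

Derivation:
Hunk 1: at line 9 remove [ucnf,kmca] add [vmox] -> 13 lines: mqqmx xvdhd ittw mdhsg hiiyo uuhkx jjt jwylw fgka vmox oaifo rsc auwv
Hunk 2: at line 5 remove [uuhkx,jjt,jwylw] add [arl] -> 11 lines: mqqmx xvdhd ittw mdhsg hiiyo arl fgka vmox oaifo rsc auwv
Hunk 3: at line 1 remove [xvdhd,ittw,mdhsg] add [kblv,zlzjx] -> 10 lines: mqqmx kblv zlzjx hiiyo arl fgka vmox oaifo rsc auwv
Final line 5: arl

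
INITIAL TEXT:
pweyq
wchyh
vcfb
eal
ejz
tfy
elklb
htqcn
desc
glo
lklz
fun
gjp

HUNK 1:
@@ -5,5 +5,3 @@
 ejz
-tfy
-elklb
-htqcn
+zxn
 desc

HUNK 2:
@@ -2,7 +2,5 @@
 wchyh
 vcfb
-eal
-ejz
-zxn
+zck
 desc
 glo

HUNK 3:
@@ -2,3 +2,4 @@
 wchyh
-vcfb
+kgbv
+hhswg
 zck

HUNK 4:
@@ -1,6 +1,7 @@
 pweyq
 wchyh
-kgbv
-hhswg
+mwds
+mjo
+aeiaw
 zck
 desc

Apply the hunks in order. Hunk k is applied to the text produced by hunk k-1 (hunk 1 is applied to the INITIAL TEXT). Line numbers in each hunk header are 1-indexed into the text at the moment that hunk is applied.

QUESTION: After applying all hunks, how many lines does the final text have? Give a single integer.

Hunk 1: at line 5 remove [tfy,elklb,htqcn] add [zxn] -> 11 lines: pweyq wchyh vcfb eal ejz zxn desc glo lklz fun gjp
Hunk 2: at line 2 remove [eal,ejz,zxn] add [zck] -> 9 lines: pweyq wchyh vcfb zck desc glo lklz fun gjp
Hunk 3: at line 2 remove [vcfb] add [kgbv,hhswg] -> 10 lines: pweyq wchyh kgbv hhswg zck desc glo lklz fun gjp
Hunk 4: at line 1 remove [kgbv,hhswg] add [mwds,mjo,aeiaw] -> 11 lines: pweyq wchyh mwds mjo aeiaw zck desc glo lklz fun gjp
Final line count: 11

Answer: 11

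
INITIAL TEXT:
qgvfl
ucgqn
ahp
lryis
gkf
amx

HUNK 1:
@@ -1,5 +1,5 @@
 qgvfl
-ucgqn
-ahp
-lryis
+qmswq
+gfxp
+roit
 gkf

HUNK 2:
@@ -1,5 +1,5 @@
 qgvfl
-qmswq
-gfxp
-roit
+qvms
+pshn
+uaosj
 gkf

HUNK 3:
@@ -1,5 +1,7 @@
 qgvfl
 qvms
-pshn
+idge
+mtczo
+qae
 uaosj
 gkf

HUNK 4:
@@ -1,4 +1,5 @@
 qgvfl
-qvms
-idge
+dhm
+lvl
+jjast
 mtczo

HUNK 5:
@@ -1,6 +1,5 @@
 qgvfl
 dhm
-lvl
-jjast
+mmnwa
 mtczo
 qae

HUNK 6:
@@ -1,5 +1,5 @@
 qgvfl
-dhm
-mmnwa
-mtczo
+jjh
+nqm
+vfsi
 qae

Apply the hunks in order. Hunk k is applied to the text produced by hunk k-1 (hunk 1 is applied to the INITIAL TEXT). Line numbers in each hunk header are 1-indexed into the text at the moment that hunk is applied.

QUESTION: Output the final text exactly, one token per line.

Hunk 1: at line 1 remove [ucgqn,ahp,lryis] add [qmswq,gfxp,roit] -> 6 lines: qgvfl qmswq gfxp roit gkf amx
Hunk 2: at line 1 remove [qmswq,gfxp,roit] add [qvms,pshn,uaosj] -> 6 lines: qgvfl qvms pshn uaosj gkf amx
Hunk 3: at line 1 remove [pshn] add [idge,mtczo,qae] -> 8 lines: qgvfl qvms idge mtczo qae uaosj gkf amx
Hunk 4: at line 1 remove [qvms,idge] add [dhm,lvl,jjast] -> 9 lines: qgvfl dhm lvl jjast mtczo qae uaosj gkf amx
Hunk 5: at line 1 remove [lvl,jjast] add [mmnwa] -> 8 lines: qgvfl dhm mmnwa mtczo qae uaosj gkf amx
Hunk 6: at line 1 remove [dhm,mmnwa,mtczo] add [jjh,nqm,vfsi] -> 8 lines: qgvfl jjh nqm vfsi qae uaosj gkf amx

Answer: qgvfl
jjh
nqm
vfsi
qae
uaosj
gkf
amx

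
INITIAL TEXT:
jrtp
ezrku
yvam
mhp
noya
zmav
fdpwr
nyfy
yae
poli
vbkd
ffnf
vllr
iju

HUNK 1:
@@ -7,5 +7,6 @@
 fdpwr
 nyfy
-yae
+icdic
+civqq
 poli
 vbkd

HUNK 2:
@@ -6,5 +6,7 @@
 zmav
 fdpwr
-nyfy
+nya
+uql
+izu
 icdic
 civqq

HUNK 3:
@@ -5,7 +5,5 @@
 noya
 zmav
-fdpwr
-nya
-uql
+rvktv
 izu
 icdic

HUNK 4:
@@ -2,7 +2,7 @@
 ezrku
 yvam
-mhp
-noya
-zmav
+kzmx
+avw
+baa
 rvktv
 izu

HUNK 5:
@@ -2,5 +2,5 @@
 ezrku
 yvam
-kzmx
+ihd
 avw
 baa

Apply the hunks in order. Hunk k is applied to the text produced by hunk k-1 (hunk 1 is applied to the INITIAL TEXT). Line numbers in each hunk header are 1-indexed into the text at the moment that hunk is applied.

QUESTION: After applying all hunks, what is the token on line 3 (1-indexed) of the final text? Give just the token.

Answer: yvam

Derivation:
Hunk 1: at line 7 remove [yae] add [icdic,civqq] -> 15 lines: jrtp ezrku yvam mhp noya zmav fdpwr nyfy icdic civqq poli vbkd ffnf vllr iju
Hunk 2: at line 6 remove [nyfy] add [nya,uql,izu] -> 17 lines: jrtp ezrku yvam mhp noya zmav fdpwr nya uql izu icdic civqq poli vbkd ffnf vllr iju
Hunk 3: at line 5 remove [fdpwr,nya,uql] add [rvktv] -> 15 lines: jrtp ezrku yvam mhp noya zmav rvktv izu icdic civqq poli vbkd ffnf vllr iju
Hunk 4: at line 2 remove [mhp,noya,zmav] add [kzmx,avw,baa] -> 15 lines: jrtp ezrku yvam kzmx avw baa rvktv izu icdic civqq poli vbkd ffnf vllr iju
Hunk 5: at line 2 remove [kzmx] add [ihd] -> 15 lines: jrtp ezrku yvam ihd avw baa rvktv izu icdic civqq poli vbkd ffnf vllr iju
Final line 3: yvam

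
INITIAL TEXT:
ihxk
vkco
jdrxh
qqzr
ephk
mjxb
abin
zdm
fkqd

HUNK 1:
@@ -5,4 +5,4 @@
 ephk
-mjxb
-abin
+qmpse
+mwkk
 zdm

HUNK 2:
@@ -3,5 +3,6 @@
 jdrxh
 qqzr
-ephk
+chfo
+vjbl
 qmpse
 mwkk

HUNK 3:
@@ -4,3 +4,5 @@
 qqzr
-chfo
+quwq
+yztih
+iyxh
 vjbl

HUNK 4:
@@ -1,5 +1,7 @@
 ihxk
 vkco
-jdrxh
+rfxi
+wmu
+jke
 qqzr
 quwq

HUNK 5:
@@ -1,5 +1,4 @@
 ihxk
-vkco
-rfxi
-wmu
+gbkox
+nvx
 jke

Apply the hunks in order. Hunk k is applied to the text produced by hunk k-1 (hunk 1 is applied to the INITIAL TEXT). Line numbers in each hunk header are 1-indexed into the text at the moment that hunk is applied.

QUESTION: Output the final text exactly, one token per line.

Hunk 1: at line 5 remove [mjxb,abin] add [qmpse,mwkk] -> 9 lines: ihxk vkco jdrxh qqzr ephk qmpse mwkk zdm fkqd
Hunk 2: at line 3 remove [ephk] add [chfo,vjbl] -> 10 lines: ihxk vkco jdrxh qqzr chfo vjbl qmpse mwkk zdm fkqd
Hunk 3: at line 4 remove [chfo] add [quwq,yztih,iyxh] -> 12 lines: ihxk vkco jdrxh qqzr quwq yztih iyxh vjbl qmpse mwkk zdm fkqd
Hunk 4: at line 1 remove [jdrxh] add [rfxi,wmu,jke] -> 14 lines: ihxk vkco rfxi wmu jke qqzr quwq yztih iyxh vjbl qmpse mwkk zdm fkqd
Hunk 5: at line 1 remove [vkco,rfxi,wmu] add [gbkox,nvx] -> 13 lines: ihxk gbkox nvx jke qqzr quwq yztih iyxh vjbl qmpse mwkk zdm fkqd

Answer: ihxk
gbkox
nvx
jke
qqzr
quwq
yztih
iyxh
vjbl
qmpse
mwkk
zdm
fkqd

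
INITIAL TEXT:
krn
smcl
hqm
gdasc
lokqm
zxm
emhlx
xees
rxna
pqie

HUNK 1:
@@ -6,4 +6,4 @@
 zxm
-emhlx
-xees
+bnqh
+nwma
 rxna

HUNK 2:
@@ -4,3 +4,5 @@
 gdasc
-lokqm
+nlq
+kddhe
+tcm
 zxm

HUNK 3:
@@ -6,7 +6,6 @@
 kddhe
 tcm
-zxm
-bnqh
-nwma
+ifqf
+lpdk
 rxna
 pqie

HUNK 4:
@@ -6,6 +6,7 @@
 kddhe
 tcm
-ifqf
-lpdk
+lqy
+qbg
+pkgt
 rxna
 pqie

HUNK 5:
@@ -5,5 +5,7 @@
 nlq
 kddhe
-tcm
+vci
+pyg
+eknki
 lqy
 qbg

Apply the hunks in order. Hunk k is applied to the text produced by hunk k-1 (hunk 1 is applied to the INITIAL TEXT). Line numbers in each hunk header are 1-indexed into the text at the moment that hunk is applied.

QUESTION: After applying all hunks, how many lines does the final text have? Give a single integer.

Answer: 14

Derivation:
Hunk 1: at line 6 remove [emhlx,xees] add [bnqh,nwma] -> 10 lines: krn smcl hqm gdasc lokqm zxm bnqh nwma rxna pqie
Hunk 2: at line 4 remove [lokqm] add [nlq,kddhe,tcm] -> 12 lines: krn smcl hqm gdasc nlq kddhe tcm zxm bnqh nwma rxna pqie
Hunk 3: at line 6 remove [zxm,bnqh,nwma] add [ifqf,lpdk] -> 11 lines: krn smcl hqm gdasc nlq kddhe tcm ifqf lpdk rxna pqie
Hunk 4: at line 6 remove [ifqf,lpdk] add [lqy,qbg,pkgt] -> 12 lines: krn smcl hqm gdasc nlq kddhe tcm lqy qbg pkgt rxna pqie
Hunk 5: at line 5 remove [tcm] add [vci,pyg,eknki] -> 14 lines: krn smcl hqm gdasc nlq kddhe vci pyg eknki lqy qbg pkgt rxna pqie
Final line count: 14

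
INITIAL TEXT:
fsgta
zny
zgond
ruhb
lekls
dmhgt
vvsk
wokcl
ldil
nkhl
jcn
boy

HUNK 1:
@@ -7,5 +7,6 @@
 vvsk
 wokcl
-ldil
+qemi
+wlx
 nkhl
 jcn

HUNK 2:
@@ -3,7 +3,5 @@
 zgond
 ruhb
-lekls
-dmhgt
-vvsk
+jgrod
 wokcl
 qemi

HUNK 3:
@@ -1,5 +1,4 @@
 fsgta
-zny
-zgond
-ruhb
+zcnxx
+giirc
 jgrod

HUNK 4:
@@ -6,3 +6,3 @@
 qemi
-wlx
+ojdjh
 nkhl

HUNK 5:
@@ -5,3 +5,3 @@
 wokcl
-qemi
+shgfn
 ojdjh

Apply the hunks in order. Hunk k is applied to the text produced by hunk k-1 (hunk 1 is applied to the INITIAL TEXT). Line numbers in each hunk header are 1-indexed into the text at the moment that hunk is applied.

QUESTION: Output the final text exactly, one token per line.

Hunk 1: at line 7 remove [ldil] add [qemi,wlx] -> 13 lines: fsgta zny zgond ruhb lekls dmhgt vvsk wokcl qemi wlx nkhl jcn boy
Hunk 2: at line 3 remove [lekls,dmhgt,vvsk] add [jgrod] -> 11 lines: fsgta zny zgond ruhb jgrod wokcl qemi wlx nkhl jcn boy
Hunk 3: at line 1 remove [zny,zgond,ruhb] add [zcnxx,giirc] -> 10 lines: fsgta zcnxx giirc jgrod wokcl qemi wlx nkhl jcn boy
Hunk 4: at line 6 remove [wlx] add [ojdjh] -> 10 lines: fsgta zcnxx giirc jgrod wokcl qemi ojdjh nkhl jcn boy
Hunk 5: at line 5 remove [qemi] add [shgfn] -> 10 lines: fsgta zcnxx giirc jgrod wokcl shgfn ojdjh nkhl jcn boy

Answer: fsgta
zcnxx
giirc
jgrod
wokcl
shgfn
ojdjh
nkhl
jcn
boy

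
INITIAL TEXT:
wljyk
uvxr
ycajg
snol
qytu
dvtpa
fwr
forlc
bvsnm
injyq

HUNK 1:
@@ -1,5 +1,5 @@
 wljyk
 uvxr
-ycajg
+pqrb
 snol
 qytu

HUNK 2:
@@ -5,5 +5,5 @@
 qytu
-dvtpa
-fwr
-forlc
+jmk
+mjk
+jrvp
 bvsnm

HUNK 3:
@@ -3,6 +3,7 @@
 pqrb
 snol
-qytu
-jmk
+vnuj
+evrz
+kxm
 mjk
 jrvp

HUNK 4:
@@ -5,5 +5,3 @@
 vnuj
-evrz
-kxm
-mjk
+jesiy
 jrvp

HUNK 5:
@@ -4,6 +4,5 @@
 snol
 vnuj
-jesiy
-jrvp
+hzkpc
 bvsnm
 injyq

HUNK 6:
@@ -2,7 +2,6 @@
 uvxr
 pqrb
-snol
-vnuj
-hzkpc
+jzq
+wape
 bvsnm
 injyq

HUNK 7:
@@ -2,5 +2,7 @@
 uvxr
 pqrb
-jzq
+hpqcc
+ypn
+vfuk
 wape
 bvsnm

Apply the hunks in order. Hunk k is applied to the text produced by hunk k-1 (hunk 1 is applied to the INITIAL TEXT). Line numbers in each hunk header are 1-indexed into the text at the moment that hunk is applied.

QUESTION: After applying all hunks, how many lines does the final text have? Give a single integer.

Hunk 1: at line 1 remove [ycajg] add [pqrb] -> 10 lines: wljyk uvxr pqrb snol qytu dvtpa fwr forlc bvsnm injyq
Hunk 2: at line 5 remove [dvtpa,fwr,forlc] add [jmk,mjk,jrvp] -> 10 lines: wljyk uvxr pqrb snol qytu jmk mjk jrvp bvsnm injyq
Hunk 3: at line 3 remove [qytu,jmk] add [vnuj,evrz,kxm] -> 11 lines: wljyk uvxr pqrb snol vnuj evrz kxm mjk jrvp bvsnm injyq
Hunk 4: at line 5 remove [evrz,kxm,mjk] add [jesiy] -> 9 lines: wljyk uvxr pqrb snol vnuj jesiy jrvp bvsnm injyq
Hunk 5: at line 4 remove [jesiy,jrvp] add [hzkpc] -> 8 lines: wljyk uvxr pqrb snol vnuj hzkpc bvsnm injyq
Hunk 6: at line 2 remove [snol,vnuj,hzkpc] add [jzq,wape] -> 7 lines: wljyk uvxr pqrb jzq wape bvsnm injyq
Hunk 7: at line 2 remove [jzq] add [hpqcc,ypn,vfuk] -> 9 lines: wljyk uvxr pqrb hpqcc ypn vfuk wape bvsnm injyq
Final line count: 9

Answer: 9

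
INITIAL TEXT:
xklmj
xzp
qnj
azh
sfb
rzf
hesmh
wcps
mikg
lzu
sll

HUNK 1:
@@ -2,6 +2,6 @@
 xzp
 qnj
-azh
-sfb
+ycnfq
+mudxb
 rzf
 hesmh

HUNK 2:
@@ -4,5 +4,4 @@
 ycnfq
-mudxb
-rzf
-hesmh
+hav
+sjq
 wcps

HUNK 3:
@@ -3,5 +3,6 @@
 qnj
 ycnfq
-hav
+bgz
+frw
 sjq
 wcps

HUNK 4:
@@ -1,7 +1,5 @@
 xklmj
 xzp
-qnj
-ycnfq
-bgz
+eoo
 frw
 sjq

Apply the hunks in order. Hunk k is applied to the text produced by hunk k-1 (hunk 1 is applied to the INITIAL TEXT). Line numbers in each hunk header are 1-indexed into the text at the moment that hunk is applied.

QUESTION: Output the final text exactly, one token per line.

Hunk 1: at line 2 remove [azh,sfb] add [ycnfq,mudxb] -> 11 lines: xklmj xzp qnj ycnfq mudxb rzf hesmh wcps mikg lzu sll
Hunk 2: at line 4 remove [mudxb,rzf,hesmh] add [hav,sjq] -> 10 lines: xklmj xzp qnj ycnfq hav sjq wcps mikg lzu sll
Hunk 3: at line 3 remove [hav] add [bgz,frw] -> 11 lines: xklmj xzp qnj ycnfq bgz frw sjq wcps mikg lzu sll
Hunk 4: at line 1 remove [qnj,ycnfq,bgz] add [eoo] -> 9 lines: xklmj xzp eoo frw sjq wcps mikg lzu sll

Answer: xklmj
xzp
eoo
frw
sjq
wcps
mikg
lzu
sll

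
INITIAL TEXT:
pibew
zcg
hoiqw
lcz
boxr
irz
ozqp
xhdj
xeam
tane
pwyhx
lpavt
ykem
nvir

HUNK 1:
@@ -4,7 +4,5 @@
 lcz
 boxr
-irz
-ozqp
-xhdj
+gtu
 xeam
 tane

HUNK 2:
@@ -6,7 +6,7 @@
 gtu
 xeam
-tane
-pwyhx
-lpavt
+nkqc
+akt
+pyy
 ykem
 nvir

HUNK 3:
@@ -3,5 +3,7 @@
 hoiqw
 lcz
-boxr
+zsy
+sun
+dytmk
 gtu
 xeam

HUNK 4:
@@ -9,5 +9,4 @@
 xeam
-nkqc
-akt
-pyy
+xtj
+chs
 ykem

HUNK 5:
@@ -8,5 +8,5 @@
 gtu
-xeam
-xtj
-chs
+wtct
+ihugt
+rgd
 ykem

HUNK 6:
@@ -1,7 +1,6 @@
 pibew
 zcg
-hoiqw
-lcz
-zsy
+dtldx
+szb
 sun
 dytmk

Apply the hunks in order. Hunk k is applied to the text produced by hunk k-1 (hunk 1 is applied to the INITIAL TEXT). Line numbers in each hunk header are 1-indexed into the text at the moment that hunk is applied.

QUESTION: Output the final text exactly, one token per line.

Answer: pibew
zcg
dtldx
szb
sun
dytmk
gtu
wtct
ihugt
rgd
ykem
nvir

Derivation:
Hunk 1: at line 4 remove [irz,ozqp,xhdj] add [gtu] -> 12 lines: pibew zcg hoiqw lcz boxr gtu xeam tane pwyhx lpavt ykem nvir
Hunk 2: at line 6 remove [tane,pwyhx,lpavt] add [nkqc,akt,pyy] -> 12 lines: pibew zcg hoiqw lcz boxr gtu xeam nkqc akt pyy ykem nvir
Hunk 3: at line 3 remove [boxr] add [zsy,sun,dytmk] -> 14 lines: pibew zcg hoiqw lcz zsy sun dytmk gtu xeam nkqc akt pyy ykem nvir
Hunk 4: at line 9 remove [nkqc,akt,pyy] add [xtj,chs] -> 13 lines: pibew zcg hoiqw lcz zsy sun dytmk gtu xeam xtj chs ykem nvir
Hunk 5: at line 8 remove [xeam,xtj,chs] add [wtct,ihugt,rgd] -> 13 lines: pibew zcg hoiqw lcz zsy sun dytmk gtu wtct ihugt rgd ykem nvir
Hunk 6: at line 1 remove [hoiqw,lcz,zsy] add [dtldx,szb] -> 12 lines: pibew zcg dtldx szb sun dytmk gtu wtct ihugt rgd ykem nvir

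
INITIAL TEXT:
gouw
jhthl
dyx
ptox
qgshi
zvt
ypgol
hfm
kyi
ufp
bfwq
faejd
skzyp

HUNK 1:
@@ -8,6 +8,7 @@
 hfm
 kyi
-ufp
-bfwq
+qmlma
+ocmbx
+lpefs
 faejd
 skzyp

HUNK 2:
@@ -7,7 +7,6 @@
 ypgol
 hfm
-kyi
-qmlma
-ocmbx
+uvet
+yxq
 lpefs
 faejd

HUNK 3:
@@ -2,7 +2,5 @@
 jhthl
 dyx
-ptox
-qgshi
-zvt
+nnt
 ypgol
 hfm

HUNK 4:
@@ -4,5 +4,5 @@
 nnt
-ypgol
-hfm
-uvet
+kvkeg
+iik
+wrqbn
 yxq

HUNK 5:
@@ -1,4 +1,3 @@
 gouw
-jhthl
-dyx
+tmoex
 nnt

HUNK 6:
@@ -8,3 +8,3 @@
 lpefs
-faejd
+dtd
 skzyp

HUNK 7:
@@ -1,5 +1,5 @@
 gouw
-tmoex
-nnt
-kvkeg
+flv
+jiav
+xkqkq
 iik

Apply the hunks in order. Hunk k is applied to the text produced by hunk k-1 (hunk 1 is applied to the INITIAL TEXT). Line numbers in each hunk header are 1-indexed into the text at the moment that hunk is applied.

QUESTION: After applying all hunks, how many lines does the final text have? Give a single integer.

Answer: 10

Derivation:
Hunk 1: at line 8 remove [ufp,bfwq] add [qmlma,ocmbx,lpefs] -> 14 lines: gouw jhthl dyx ptox qgshi zvt ypgol hfm kyi qmlma ocmbx lpefs faejd skzyp
Hunk 2: at line 7 remove [kyi,qmlma,ocmbx] add [uvet,yxq] -> 13 lines: gouw jhthl dyx ptox qgshi zvt ypgol hfm uvet yxq lpefs faejd skzyp
Hunk 3: at line 2 remove [ptox,qgshi,zvt] add [nnt] -> 11 lines: gouw jhthl dyx nnt ypgol hfm uvet yxq lpefs faejd skzyp
Hunk 4: at line 4 remove [ypgol,hfm,uvet] add [kvkeg,iik,wrqbn] -> 11 lines: gouw jhthl dyx nnt kvkeg iik wrqbn yxq lpefs faejd skzyp
Hunk 5: at line 1 remove [jhthl,dyx] add [tmoex] -> 10 lines: gouw tmoex nnt kvkeg iik wrqbn yxq lpefs faejd skzyp
Hunk 6: at line 8 remove [faejd] add [dtd] -> 10 lines: gouw tmoex nnt kvkeg iik wrqbn yxq lpefs dtd skzyp
Hunk 7: at line 1 remove [tmoex,nnt,kvkeg] add [flv,jiav,xkqkq] -> 10 lines: gouw flv jiav xkqkq iik wrqbn yxq lpefs dtd skzyp
Final line count: 10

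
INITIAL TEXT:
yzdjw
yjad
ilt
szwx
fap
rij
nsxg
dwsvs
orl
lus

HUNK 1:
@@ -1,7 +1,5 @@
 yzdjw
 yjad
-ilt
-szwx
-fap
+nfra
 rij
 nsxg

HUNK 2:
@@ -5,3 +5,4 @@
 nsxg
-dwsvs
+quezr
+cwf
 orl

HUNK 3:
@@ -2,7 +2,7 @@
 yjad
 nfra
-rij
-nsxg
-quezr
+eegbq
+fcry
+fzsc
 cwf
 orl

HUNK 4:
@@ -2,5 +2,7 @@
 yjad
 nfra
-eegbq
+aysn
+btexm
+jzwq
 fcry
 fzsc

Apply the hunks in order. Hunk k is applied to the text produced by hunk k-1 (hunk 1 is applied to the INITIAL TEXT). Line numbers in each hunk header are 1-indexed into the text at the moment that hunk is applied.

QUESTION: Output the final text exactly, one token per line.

Hunk 1: at line 1 remove [ilt,szwx,fap] add [nfra] -> 8 lines: yzdjw yjad nfra rij nsxg dwsvs orl lus
Hunk 2: at line 5 remove [dwsvs] add [quezr,cwf] -> 9 lines: yzdjw yjad nfra rij nsxg quezr cwf orl lus
Hunk 3: at line 2 remove [rij,nsxg,quezr] add [eegbq,fcry,fzsc] -> 9 lines: yzdjw yjad nfra eegbq fcry fzsc cwf orl lus
Hunk 4: at line 2 remove [eegbq] add [aysn,btexm,jzwq] -> 11 lines: yzdjw yjad nfra aysn btexm jzwq fcry fzsc cwf orl lus

Answer: yzdjw
yjad
nfra
aysn
btexm
jzwq
fcry
fzsc
cwf
orl
lus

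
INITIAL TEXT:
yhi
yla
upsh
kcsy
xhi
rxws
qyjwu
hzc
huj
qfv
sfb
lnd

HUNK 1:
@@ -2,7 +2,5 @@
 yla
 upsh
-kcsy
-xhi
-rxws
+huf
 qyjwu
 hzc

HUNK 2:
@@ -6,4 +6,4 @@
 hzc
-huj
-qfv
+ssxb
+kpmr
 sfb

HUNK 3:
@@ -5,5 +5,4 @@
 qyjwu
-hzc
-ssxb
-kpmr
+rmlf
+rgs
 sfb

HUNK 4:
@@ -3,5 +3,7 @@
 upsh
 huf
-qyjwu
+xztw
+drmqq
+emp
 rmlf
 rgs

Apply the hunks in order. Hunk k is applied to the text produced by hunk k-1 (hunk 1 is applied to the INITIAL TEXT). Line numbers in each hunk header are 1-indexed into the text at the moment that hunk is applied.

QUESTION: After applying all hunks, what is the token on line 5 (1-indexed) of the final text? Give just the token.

Hunk 1: at line 2 remove [kcsy,xhi,rxws] add [huf] -> 10 lines: yhi yla upsh huf qyjwu hzc huj qfv sfb lnd
Hunk 2: at line 6 remove [huj,qfv] add [ssxb,kpmr] -> 10 lines: yhi yla upsh huf qyjwu hzc ssxb kpmr sfb lnd
Hunk 3: at line 5 remove [hzc,ssxb,kpmr] add [rmlf,rgs] -> 9 lines: yhi yla upsh huf qyjwu rmlf rgs sfb lnd
Hunk 4: at line 3 remove [qyjwu] add [xztw,drmqq,emp] -> 11 lines: yhi yla upsh huf xztw drmqq emp rmlf rgs sfb lnd
Final line 5: xztw

Answer: xztw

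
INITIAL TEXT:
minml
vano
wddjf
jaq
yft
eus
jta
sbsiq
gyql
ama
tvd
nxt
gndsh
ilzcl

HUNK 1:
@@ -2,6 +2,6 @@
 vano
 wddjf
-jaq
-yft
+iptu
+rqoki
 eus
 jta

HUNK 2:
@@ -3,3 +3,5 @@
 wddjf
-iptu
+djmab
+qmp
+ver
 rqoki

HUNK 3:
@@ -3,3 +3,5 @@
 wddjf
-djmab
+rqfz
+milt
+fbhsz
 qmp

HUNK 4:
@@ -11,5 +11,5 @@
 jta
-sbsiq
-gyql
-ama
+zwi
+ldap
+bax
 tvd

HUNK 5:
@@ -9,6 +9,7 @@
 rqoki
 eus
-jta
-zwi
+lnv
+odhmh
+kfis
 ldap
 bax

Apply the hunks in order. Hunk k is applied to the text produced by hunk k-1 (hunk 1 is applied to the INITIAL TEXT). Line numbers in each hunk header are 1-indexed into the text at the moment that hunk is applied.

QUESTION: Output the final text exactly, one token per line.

Answer: minml
vano
wddjf
rqfz
milt
fbhsz
qmp
ver
rqoki
eus
lnv
odhmh
kfis
ldap
bax
tvd
nxt
gndsh
ilzcl

Derivation:
Hunk 1: at line 2 remove [jaq,yft] add [iptu,rqoki] -> 14 lines: minml vano wddjf iptu rqoki eus jta sbsiq gyql ama tvd nxt gndsh ilzcl
Hunk 2: at line 3 remove [iptu] add [djmab,qmp,ver] -> 16 lines: minml vano wddjf djmab qmp ver rqoki eus jta sbsiq gyql ama tvd nxt gndsh ilzcl
Hunk 3: at line 3 remove [djmab] add [rqfz,milt,fbhsz] -> 18 lines: minml vano wddjf rqfz milt fbhsz qmp ver rqoki eus jta sbsiq gyql ama tvd nxt gndsh ilzcl
Hunk 4: at line 11 remove [sbsiq,gyql,ama] add [zwi,ldap,bax] -> 18 lines: minml vano wddjf rqfz milt fbhsz qmp ver rqoki eus jta zwi ldap bax tvd nxt gndsh ilzcl
Hunk 5: at line 9 remove [jta,zwi] add [lnv,odhmh,kfis] -> 19 lines: minml vano wddjf rqfz milt fbhsz qmp ver rqoki eus lnv odhmh kfis ldap bax tvd nxt gndsh ilzcl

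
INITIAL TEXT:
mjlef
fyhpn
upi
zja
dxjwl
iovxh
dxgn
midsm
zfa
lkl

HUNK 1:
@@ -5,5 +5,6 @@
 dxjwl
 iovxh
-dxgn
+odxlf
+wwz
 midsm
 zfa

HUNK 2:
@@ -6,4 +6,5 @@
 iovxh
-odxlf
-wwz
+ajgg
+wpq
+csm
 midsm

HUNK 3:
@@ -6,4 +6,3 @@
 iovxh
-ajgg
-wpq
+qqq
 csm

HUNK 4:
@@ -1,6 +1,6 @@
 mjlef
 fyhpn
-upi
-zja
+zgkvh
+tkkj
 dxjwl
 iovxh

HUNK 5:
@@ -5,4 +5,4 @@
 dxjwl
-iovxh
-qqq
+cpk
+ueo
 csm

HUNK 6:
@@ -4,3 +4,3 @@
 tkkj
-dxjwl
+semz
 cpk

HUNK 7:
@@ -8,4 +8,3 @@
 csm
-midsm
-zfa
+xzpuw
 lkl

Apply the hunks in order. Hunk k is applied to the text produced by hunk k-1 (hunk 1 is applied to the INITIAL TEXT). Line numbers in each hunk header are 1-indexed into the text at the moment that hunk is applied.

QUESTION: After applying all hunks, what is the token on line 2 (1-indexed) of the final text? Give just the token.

Hunk 1: at line 5 remove [dxgn] add [odxlf,wwz] -> 11 lines: mjlef fyhpn upi zja dxjwl iovxh odxlf wwz midsm zfa lkl
Hunk 2: at line 6 remove [odxlf,wwz] add [ajgg,wpq,csm] -> 12 lines: mjlef fyhpn upi zja dxjwl iovxh ajgg wpq csm midsm zfa lkl
Hunk 3: at line 6 remove [ajgg,wpq] add [qqq] -> 11 lines: mjlef fyhpn upi zja dxjwl iovxh qqq csm midsm zfa lkl
Hunk 4: at line 1 remove [upi,zja] add [zgkvh,tkkj] -> 11 lines: mjlef fyhpn zgkvh tkkj dxjwl iovxh qqq csm midsm zfa lkl
Hunk 5: at line 5 remove [iovxh,qqq] add [cpk,ueo] -> 11 lines: mjlef fyhpn zgkvh tkkj dxjwl cpk ueo csm midsm zfa lkl
Hunk 6: at line 4 remove [dxjwl] add [semz] -> 11 lines: mjlef fyhpn zgkvh tkkj semz cpk ueo csm midsm zfa lkl
Hunk 7: at line 8 remove [midsm,zfa] add [xzpuw] -> 10 lines: mjlef fyhpn zgkvh tkkj semz cpk ueo csm xzpuw lkl
Final line 2: fyhpn

Answer: fyhpn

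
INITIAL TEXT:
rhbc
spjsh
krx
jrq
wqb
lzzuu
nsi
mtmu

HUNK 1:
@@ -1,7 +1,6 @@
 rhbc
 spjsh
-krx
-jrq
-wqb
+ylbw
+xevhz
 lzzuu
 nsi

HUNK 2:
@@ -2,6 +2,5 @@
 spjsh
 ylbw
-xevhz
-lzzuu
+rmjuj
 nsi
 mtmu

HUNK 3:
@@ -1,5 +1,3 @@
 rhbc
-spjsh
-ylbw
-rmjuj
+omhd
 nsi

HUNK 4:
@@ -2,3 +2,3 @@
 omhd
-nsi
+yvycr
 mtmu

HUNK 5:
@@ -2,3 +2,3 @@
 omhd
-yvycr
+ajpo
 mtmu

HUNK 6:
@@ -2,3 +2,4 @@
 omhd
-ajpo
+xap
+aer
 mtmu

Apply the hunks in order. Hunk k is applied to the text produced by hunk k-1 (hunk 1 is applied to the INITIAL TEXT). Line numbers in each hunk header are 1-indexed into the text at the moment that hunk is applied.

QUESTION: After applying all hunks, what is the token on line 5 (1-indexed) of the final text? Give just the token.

Hunk 1: at line 1 remove [krx,jrq,wqb] add [ylbw,xevhz] -> 7 lines: rhbc spjsh ylbw xevhz lzzuu nsi mtmu
Hunk 2: at line 2 remove [xevhz,lzzuu] add [rmjuj] -> 6 lines: rhbc spjsh ylbw rmjuj nsi mtmu
Hunk 3: at line 1 remove [spjsh,ylbw,rmjuj] add [omhd] -> 4 lines: rhbc omhd nsi mtmu
Hunk 4: at line 2 remove [nsi] add [yvycr] -> 4 lines: rhbc omhd yvycr mtmu
Hunk 5: at line 2 remove [yvycr] add [ajpo] -> 4 lines: rhbc omhd ajpo mtmu
Hunk 6: at line 2 remove [ajpo] add [xap,aer] -> 5 lines: rhbc omhd xap aer mtmu
Final line 5: mtmu

Answer: mtmu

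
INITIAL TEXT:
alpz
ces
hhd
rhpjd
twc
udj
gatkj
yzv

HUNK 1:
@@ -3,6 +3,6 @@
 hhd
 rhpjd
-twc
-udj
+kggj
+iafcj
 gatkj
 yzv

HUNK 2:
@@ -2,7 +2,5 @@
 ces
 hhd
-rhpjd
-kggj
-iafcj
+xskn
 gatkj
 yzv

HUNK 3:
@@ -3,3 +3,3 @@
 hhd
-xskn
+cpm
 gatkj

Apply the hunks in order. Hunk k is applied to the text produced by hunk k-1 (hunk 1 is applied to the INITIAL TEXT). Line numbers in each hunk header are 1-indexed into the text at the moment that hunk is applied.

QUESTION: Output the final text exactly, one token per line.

Answer: alpz
ces
hhd
cpm
gatkj
yzv

Derivation:
Hunk 1: at line 3 remove [twc,udj] add [kggj,iafcj] -> 8 lines: alpz ces hhd rhpjd kggj iafcj gatkj yzv
Hunk 2: at line 2 remove [rhpjd,kggj,iafcj] add [xskn] -> 6 lines: alpz ces hhd xskn gatkj yzv
Hunk 3: at line 3 remove [xskn] add [cpm] -> 6 lines: alpz ces hhd cpm gatkj yzv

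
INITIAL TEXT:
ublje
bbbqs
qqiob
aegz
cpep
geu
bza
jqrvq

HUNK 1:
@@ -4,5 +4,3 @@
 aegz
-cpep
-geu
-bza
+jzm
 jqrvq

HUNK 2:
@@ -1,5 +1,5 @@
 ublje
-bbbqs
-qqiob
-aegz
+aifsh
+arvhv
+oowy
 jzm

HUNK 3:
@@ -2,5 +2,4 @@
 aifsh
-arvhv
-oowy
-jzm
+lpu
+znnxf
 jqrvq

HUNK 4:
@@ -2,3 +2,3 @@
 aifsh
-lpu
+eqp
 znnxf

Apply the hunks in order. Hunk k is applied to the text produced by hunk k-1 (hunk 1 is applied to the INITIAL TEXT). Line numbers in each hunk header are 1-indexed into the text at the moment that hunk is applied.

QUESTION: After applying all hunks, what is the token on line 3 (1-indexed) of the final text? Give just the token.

Answer: eqp

Derivation:
Hunk 1: at line 4 remove [cpep,geu,bza] add [jzm] -> 6 lines: ublje bbbqs qqiob aegz jzm jqrvq
Hunk 2: at line 1 remove [bbbqs,qqiob,aegz] add [aifsh,arvhv,oowy] -> 6 lines: ublje aifsh arvhv oowy jzm jqrvq
Hunk 3: at line 2 remove [arvhv,oowy,jzm] add [lpu,znnxf] -> 5 lines: ublje aifsh lpu znnxf jqrvq
Hunk 4: at line 2 remove [lpu] add [eqp] -> 5 lines: ublje aifsh eqp znnxf jqrvq
Final line 3: eqp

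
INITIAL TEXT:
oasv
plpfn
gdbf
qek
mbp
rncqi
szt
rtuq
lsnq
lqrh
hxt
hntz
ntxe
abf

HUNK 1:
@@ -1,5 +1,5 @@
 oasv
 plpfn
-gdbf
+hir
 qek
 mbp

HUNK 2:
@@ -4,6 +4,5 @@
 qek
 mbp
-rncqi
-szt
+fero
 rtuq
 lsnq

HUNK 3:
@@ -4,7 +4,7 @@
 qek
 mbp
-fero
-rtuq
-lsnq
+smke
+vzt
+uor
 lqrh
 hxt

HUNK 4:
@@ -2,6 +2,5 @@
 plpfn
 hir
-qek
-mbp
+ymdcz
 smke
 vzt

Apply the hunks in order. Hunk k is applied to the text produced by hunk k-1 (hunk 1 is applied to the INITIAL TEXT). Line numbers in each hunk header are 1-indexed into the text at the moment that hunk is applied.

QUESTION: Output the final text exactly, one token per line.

Answer: oasv
plpfn
hir
ymdcz
smke
vzt
uor
lqrh
hxt
hntz
ntxe
abf

Derivation:
Hunk 1: at line 1 remove [gdbf] add [hir] -> 14 lines: oasv plpfn hir qek mbp rncqi szt rtuq lsnq lqrh hxt hntz ntxe abf
Hunk 2: at line 4 remove [rncqi,szt] add [fero] -> 13 lines: oasv plpfn hir qek mbp fero rtuq lsnq lqrh hxt hntz ntxe abf
Hunk 3: at line 4 remove [fero,rtuq,lsnq] add [smke,vzt,uor] -> 13 lines: oasv plpfn hir qek mbp smke vzt uor lqrh hxt hntz ntxe abf
Hunk 4: at line 2 remove [qek,mbp] add [ymdcz] -> 12 lines: oasv plpfn hir ymdcz smke vzt uor lqrh hxt hntz ntxe abf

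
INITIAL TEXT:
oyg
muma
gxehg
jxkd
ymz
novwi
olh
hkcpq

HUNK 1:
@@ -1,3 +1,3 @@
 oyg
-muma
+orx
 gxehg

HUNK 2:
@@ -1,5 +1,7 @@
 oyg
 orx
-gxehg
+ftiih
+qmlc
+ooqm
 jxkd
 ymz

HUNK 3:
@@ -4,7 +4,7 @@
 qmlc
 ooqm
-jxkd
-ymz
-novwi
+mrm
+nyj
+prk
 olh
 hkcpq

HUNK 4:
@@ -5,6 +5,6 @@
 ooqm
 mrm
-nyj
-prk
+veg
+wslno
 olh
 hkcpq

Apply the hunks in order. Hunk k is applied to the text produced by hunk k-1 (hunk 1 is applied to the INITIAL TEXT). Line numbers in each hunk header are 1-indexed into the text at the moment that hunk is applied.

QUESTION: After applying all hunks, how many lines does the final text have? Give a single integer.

Hunk 1: at line 1 remove [muma] add [orx] -> 8 lines: oyg orx gxehg jxkd ymz novwi olh hkcpq
Hunk 2: at line 1 remove [gxehg] add [ftiih,qmlc,ooqm] -> 10 lines: oyg orx ftiih qmlc ooqm jxkd ymz novwi olh hkcpq
Hunk 3: at line 4 remove [jxkd,ymz,novwi] add [mrm,nyj,prk] -> 10 lines: oyg orx ftiih qmlc ooqm mrm nyj prk olh hkcpq
Hunk 4: at line 5 remove [nyj,prk] add [veg,wslno] -> 10 lines: oyg orx ftiih qmlc ooqm mrm veg wslno olh hkcpq
Final line count: 10

Answer: 10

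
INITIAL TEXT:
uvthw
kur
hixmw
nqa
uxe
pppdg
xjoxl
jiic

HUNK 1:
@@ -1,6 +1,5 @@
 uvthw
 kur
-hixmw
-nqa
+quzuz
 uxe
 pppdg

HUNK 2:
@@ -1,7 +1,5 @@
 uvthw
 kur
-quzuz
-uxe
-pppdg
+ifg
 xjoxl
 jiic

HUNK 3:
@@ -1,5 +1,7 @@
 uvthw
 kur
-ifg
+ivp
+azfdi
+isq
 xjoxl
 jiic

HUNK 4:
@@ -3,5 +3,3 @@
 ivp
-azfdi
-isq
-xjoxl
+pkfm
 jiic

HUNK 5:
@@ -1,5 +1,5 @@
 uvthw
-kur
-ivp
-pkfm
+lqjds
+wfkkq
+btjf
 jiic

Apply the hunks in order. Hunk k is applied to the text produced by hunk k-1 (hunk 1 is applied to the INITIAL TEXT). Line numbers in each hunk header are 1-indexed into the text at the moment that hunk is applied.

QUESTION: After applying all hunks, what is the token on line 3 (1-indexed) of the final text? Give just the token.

Hunk 1: at line 1 remove [hixmw,nqa] add [quzuz] -> 7 lines: uvthw kur quzuz uxe pppdg xjoxl jiic
Hunk 2: at line 1 remove [quzuz,uxe,pppdg] add [ifg] -> 5 lines: uvthw kur ifg xjoxl jiic
Hunk 3: at line 1 remove [ifg] add [ivp,azfdi,isq] -> 7 lines: uvthw kur ivp azfdi isq xjoxl jiic
Hunk 4: at line 3 remove [azfdi,isq,xjoxl] add [pkfm] -> 5 lines: uvthw kur ivp pkfm jiic
Hunk 5: at line 1 remove [kur,ivp,pkfm] add [lqjds,wfkkq,btjf] -> 5 lines: uvthw lqjds wfkkq btjf jiic
Final line 3: wfkkq

Answer: wfkkq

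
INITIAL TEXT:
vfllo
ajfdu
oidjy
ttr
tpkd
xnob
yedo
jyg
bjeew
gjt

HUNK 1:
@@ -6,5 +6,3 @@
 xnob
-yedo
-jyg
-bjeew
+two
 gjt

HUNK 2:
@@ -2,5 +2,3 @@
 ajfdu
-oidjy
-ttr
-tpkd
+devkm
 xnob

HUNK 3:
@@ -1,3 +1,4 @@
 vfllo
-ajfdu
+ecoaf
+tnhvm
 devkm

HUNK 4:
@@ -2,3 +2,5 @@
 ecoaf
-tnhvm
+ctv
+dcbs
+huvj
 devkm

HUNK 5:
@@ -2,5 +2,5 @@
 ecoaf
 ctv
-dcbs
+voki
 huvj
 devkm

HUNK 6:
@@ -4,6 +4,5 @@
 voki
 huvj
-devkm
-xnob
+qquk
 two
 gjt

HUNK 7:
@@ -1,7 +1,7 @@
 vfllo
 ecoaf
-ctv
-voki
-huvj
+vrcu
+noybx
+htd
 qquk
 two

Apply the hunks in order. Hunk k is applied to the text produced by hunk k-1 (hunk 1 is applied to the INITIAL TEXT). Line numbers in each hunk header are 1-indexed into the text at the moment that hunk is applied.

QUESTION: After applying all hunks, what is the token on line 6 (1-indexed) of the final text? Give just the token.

Answer: qquk

Derivation:
Hunk 1: at line 6 remove [yedo,jyg,bjeew] add [two] -> 8 lines: vfllo ajfdu oidjy ttr tpkd xnob two gjt
Hunk 2: at line 2 remove [oidjy,ttr,tpkd] add [devkm] -> 6 lines: vfllo ajfdu devkm xnob two gjt
Hunk 3: at line 1 remove [ajfdu] add [ecoaf,tnhvm] -> 7 lines: vfllo ecoaf tnhvm devkm xnob two gjt
Hunk 4: at line 2 remove [tnhvm] add [ctv,dcbs,huvj] -> 9 lines: vfllo ecoaf ctv dcbs huvj devkm xnob two gjt
Hunk 5: at line 2 remove [dcbs] add [voki] -> 9 lines: vfllo ecoaf ctv voki huvj devkm xnob two gjt
Hunk 6: at line 4 remove [devkm,xnob] add [qquk] -> 8 lines: vfllo ecoaf ctv voki huvj qquk two gjt
Hunk 7: at line 1 remove [ctv,voki,huvj] add [vrcu,noybx,htd] -> 8 lines: vfllo ecoaf vrcu noybx htd qquk two gjt
Final line 6: qquk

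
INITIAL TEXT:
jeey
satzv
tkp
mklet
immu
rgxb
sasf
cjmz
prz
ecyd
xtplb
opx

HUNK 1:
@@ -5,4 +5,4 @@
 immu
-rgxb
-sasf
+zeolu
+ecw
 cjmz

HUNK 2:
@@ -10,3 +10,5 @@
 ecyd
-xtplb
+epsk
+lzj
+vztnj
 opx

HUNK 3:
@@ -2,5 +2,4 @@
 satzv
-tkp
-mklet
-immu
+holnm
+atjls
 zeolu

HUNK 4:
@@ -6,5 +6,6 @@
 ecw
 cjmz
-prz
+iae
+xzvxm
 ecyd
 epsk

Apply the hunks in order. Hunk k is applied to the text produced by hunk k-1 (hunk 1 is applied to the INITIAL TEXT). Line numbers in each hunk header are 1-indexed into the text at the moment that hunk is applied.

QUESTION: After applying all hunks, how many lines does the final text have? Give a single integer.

Hunk 1: at line 5 remove [rgxb,sasf] add [zeolu,ecw] -> 12 lines: jeey satzv tkp mklet immu zeolu ecw cjmz prz ecyd xtplb opx
Hunk 2: at line 10 remove [xtplb] add [epsk,lzj,vztnj] -> 14 lines: jeey satzv tkp mklet immu zeolu ecw cjmz prz ecyd epsk lzj vztnj opx
Hunk 3: at line 2 remove [tkp,mklet,immu] add [holnm,atjls] -> 13 lines: jeey satzv holnm atjls zeolu ecw cjmz prz ecyd epsk lzj vztnj opx
Hunk 4: at line 6 remove [prz] add [iae,xzvxm] -> 14 lines: jeey satzv holnm atjls zeolu ecw cjmz iae xzvxm ecyd epsk lzj vztnj opx
Final line count: 14

Answer: 14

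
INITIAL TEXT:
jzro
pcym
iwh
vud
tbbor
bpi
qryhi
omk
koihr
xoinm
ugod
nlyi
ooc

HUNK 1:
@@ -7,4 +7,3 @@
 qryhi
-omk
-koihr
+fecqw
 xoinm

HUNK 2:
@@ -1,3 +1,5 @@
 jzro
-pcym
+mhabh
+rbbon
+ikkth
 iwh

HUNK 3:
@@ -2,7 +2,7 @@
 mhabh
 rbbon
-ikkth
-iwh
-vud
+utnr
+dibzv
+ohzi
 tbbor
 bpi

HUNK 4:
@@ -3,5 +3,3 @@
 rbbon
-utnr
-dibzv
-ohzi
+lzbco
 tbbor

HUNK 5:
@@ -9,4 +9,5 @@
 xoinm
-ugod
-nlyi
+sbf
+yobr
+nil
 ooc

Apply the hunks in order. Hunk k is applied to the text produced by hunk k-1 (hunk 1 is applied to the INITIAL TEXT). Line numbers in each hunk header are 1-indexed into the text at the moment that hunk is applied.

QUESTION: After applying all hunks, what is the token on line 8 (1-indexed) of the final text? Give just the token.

Hunk 1: at line 7 remove [omk,koihr] add [fecqw] -> 12 lines: jzro pcym iwh vud tbbor bpi qryhi fecqw xoinm ugod nlyi ooc
Hunk 2: at line 1 remove [pcym] add [mhabh,rbbon,ikkth] -> 14 lines: jzro mhabh rbbon ikkth iwh vud tbbor bpi qryhi fecqw xoinm ugod nlyi ooc
Hunk 3: at line 2 remove [ikkth,iwh,vud] add [utnr,dibzv,ohzi] -> 14 lines: jzro mhabh rbbon utnr dibzv ohzi tbbor bpi qryhi fecqw xoinm ugod nlyi ooc
Hunk 4: at line 3 remove [utnr,dibzv,ohzi] add [lzbco] -> 12 lines: jzro mhabh rbbon lzbco tbbor bpi qryhi fecqw xoinm ugod nlyi ooc
Hunk 5: at line 9 remove [ugod,nlyi] add [sbf,yobr,nil] -> 13 lines: jzro mhabh rbbon lzbco tbbor bpi qryhi fecqw xoinm sbf yobr nil ooc
Final line 8: fecqw

Answer: fecqw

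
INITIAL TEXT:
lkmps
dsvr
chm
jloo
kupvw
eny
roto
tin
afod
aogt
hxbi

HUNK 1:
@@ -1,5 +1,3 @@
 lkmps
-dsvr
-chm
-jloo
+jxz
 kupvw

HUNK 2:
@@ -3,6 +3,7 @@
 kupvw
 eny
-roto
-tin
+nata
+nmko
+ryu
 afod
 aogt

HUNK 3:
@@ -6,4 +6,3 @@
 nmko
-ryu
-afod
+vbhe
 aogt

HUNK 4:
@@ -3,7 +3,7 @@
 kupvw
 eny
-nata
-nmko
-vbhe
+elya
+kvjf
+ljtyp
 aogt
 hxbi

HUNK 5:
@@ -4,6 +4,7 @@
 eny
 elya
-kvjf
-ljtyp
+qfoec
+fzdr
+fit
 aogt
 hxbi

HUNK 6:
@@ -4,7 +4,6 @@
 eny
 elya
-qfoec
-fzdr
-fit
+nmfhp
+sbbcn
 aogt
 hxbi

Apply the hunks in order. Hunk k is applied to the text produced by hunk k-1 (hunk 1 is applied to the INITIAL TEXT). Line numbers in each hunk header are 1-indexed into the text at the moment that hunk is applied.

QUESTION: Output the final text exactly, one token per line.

Hunk 1: at line 1 remove [dsvr,chm,jloo] add [jxz] -> 9 lines: lkmps jxz kupvw eny roto tin afod aogt hxbi
Hunk 2: at line 3 remove [roto,tin] add [nata,nmko,ryu] -> 10 lines: lkmps jxz kupvw eny nata nmko ryu afod aogt hxbi
Hunk 3: at line 6 remove [ryu,afod] add [vbhe] -> 9 lines: lkmps jxz kupvw eny nata nmko vbhe aogt hxbi
Hunk 4: at line 3 remove [nata,nmko,vbhe] add [elya,kvjf,ljtyp] -> 9 lines: lkmps jxz kupvw eny elya kvjf ljtyp aogt hxbi
Hunk 5: at line 4 remove [kvjf,ljtyp] add [qfoec,fzdr,fit] -> 10 lines: lkmps jxz kupvw eny elya qfoec fzdr fit aogt hxbi
Hunk 6: at line 4 remove [qfoec,fzdr,fit] add [nmfhp,sbbcn] -> 9 lines: lkmps jxz kupvw eny elya nmfhp sbbcn aogt hxbi

Answer: lkmps
jxz
kupvw
eny
elya
nmfhp
sbbcn
aogt
hxbi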